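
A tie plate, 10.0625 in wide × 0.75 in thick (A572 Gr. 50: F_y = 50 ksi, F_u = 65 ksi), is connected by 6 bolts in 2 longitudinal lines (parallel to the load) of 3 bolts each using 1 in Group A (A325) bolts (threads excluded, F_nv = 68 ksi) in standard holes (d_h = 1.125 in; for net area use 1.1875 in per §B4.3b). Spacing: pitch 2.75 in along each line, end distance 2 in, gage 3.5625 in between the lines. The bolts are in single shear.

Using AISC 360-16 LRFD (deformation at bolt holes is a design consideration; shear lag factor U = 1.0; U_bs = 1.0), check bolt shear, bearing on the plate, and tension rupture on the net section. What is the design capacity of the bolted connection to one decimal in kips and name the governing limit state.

Bolt shear: A_b = π(1)²/4 = 0.7854 in². φR_n = 0.75 × 68 × 0.7854 × 6 × 1 = 240.3 kips.
Bearing (0.75 in plate, F_u = 65 ksi): end bolts L_c = 2 − 1.125/2 = 1.4375, R_n = min(1.2×1.4375×0.75×65, 2.4×1×0.75×65) = 84.094 kips/bolt; interior L_c = 2.75 − 1.125 = 1.625, R_n = 95.063 kips/bolt. φR_n = 0.75 × (2×84.094 + 4×95.063) = 411.3 kips.
Tension rupture (net): A_n = (10.0625 − 2×1.1875)×0.75 = 5.7656 in² (U = 1.0, A_e = A_n). φR_n = 0.75 × 65 × 5.7656 = 281.1 kips.
Governing: min(240.3, 411.3, 281.1) = 240.3 kips → bolt shear.

240.3 kips (bolt shear governs)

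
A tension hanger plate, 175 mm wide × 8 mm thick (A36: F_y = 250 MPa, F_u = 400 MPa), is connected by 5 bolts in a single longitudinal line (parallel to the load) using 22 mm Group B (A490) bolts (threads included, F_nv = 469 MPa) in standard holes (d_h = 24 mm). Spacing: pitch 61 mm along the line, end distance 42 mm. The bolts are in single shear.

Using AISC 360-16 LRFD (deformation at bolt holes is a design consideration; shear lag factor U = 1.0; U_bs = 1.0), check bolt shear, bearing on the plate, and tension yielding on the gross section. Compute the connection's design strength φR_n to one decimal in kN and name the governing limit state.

Bolt shear: A_b = π(22)²/4 = 380.13 mm². φR_n = 0.75 × 469 × 380.13 × 5 × 1 = 668.6 kN.
Bearing (8 mm plate, F_u = 400 MPa): end bolts L_c = 42 − 24/2 = 30, R_n = min(1.2×30×8×400, 2.4×22×8×400) = 115.2 kN/bolt; interior L_c = 61 − 24 = 37, R_n = 142.08 kN/bolt. φR_n = 0.75 × (1×115.2 + 4×142.08) = 512.6 kN.
Tension yield (gross): A_g = 175×8 = 1400 mm². φR_n = 0.90 × 250 × 1400 = 315.0 kN.
Governing: min(668.6, 512.6, 315.0) = 315.0 kN → gross-section yield.

315.0 kN (gross-section yield governs)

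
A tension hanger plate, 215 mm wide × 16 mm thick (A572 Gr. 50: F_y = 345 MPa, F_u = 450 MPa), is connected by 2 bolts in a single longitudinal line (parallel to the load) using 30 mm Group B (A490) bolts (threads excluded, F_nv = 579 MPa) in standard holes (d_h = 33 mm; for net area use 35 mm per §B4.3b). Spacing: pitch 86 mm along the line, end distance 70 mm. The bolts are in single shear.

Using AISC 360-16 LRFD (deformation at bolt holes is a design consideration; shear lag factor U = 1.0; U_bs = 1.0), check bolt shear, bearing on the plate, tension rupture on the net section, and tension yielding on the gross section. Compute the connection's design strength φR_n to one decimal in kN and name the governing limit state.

613.9 kN (bolt shear governs)

Bolt shear: A_b = π(30)²/4 = 706.86 mm². φR_n = 0.75 × 579 × 706.86 × 2 × 1 = 613.9 kN.
Bearing (16 mm plate, F_u = 450 MPa): end bolts L_c = 70 − 33/2 = 53.5, R_n = min(1.2×53.5×16×450, 2.4×30×16×450) = 462.24 kN/bolt; interior L_c = 86 − 33 = 53, R_n = 457.92 kN/bolt. φR_n = 0.75 × (1×462.24 + 1×457.92) = 690.1 kN.
Tension rupture (net): A_n = (215 − 1×35)×16 = 2880 mm² (U = 1.0, A_e = A_n). φR_n = 0.75 × 450 × 2880 = 972.0 kN.
Tension yield (gross): A_g = 215×16 = 3440 mm². φR_n = 0.90 × 345 × 3440 = 1068.1 kN.
Governing: min(613.9, 690.1, 972.0, 1068.1) = 613.9 kN → bolt shear.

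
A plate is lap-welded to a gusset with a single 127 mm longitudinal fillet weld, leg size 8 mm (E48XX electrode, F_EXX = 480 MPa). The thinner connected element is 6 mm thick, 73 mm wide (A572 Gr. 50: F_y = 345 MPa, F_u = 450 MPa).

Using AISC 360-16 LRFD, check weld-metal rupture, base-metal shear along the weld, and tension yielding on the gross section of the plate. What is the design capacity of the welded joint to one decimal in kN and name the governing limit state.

136.0 kN (gross-section yield governs)

Weld metal: throat = 0.707×8 = 5.656 mm, L = 127 mm. φR_n = 0.75 × 0.6 × 480 × 5.656 × 127 = 155.2 kN.
Base metal shear (6 mm plate): yield φR_n = 1.0×0.6×345×6×127 = 157.7 kN; rupture φR_n = 0.75×0.6×450×6×127 = 154.3 kN; take 154.3 kN (rupture).
Tension yield (gross): A_g = 73×6 = 438 mm². φR_n = 0.90 × 345 × 438 = 136.0 kN.
Governing: min(155.2, 154.3, 136.0) = 136.0 kN → gross-section yield.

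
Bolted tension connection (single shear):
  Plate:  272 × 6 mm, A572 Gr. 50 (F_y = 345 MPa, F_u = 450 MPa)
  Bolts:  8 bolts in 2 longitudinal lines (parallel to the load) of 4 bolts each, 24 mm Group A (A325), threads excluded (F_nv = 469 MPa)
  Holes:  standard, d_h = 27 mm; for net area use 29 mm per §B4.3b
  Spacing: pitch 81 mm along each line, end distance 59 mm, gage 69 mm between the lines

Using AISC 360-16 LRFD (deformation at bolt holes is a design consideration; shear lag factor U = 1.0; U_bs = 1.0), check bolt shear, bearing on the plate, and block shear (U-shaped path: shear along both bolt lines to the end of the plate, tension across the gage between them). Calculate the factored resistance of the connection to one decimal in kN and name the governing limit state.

Bolt shear: A_b = π(24)²/4 = 452.39 mm². φR_n = 0.75 × 469 × 452.39 × 8 × 1 = 1273.0 kN.
Bearing (6 mm plate, F_u = 450 MPa): end bolts L_c = 59 − 27/2 = 45.5, R_n = min(1.2×45.5×6×450, 2.4×24×6×450) = 147.42 kN/bolt; interior L_c = 81 − 27 = 54, R_n = 155.52 kN/bolt. φR_n = 0.75 × (2×147.42 + 6×155.52) = 921.0 kN.
Block shear: shear path 2×[59+3×81] = 2×302 mm, A_gv = 3624, A_nv = 2×(302 − 3.5×29)×6 = 2406 mm²; tension across gage: (69 − 1×29)×6 = 240 mm². R_n = min(0.6×450×2406, 0.6×345×3624) + 1.0×450×240 = min(649.62, 750.17) + 108 = 757.62 kN. φR_n = 0.75 × 757.62 = 568.2 kN.
Governing: min(1273.0, 921.0, 568.2) = 568.2 kN → block shear.

568.2 kN (block shear governs)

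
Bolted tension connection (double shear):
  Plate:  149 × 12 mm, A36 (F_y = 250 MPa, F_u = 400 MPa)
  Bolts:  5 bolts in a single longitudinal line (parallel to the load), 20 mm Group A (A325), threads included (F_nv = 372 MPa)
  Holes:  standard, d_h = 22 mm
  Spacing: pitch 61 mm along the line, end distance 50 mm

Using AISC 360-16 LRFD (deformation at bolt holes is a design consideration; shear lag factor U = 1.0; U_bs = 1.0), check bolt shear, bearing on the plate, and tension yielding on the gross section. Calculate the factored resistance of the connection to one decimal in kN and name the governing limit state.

402.3 kN (gross-section yield governs)

Bolt shear: A_b = π(20)²/4 = 314.16 mm². φR_n = 0.75 × 372 × 314.16 × 5 × 2 = 876.5 kN.
Bearing (12 mm plate, F_u = 400 MPa): end bolts L_c = 50 − 22/2 = 39, R_n = min(1.2×39×12×400, 2.4×20×12×400) = 224.64 kN/bolt; interior L_c = 61 − 22 = 39, R_n = 224.64 kN/bolt. φR_n = 0.75 × (1×224.64 + 4×224.64) = 842.4 kN.
Tension yield (gross): A_g = 149×12 = 1788 mm². φR_n = 0.90 × 250 × 1788 = 402.3 kN.
Governing: min(876.5, 842.4, 402.3) = 402.3 kN → gross-section yield.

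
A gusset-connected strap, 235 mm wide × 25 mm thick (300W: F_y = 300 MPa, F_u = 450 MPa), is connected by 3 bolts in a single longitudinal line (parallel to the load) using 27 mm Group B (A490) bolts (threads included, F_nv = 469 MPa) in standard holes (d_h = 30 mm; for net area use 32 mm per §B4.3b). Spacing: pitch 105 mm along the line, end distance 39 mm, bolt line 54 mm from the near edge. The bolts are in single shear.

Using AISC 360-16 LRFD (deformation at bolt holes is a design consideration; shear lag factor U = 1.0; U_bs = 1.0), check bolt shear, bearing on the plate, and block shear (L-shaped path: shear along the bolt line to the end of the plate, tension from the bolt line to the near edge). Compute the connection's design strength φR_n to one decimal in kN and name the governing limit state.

Bolt shear: A_b = π(27)²/4 = 572.56 mm². φR_n = 0.75 × 469 × 572.56 × 3 × 1 = 604.2 kN.
Bearing (25 mm plate, F_u = 450 MPa): end bolts L_c = 39 − 30/2 = 24, R_n = min(1.2×24×25×450, 2.4×27×25×450) = 324 kN/bolt; interior L_c = 105 − 30 = 75, R_n = 729 kN/bolt. φR_n = 0.75 × (1×324 + 2×729) = 1336.5 kN.
Block shear: shear path 1×[39+2×105] = 1×249 mm, A_gv = 6225, A_nv = 1×(249 − 2.5×32)×25 = 4225 mm²; tension to near edge: (54 − 0.5×32)×25 = 950 mm². R_n = min(0.6×450×4225, 0.6×300×6225) + 1.0×450×950 = min(1140.8, 1120.5) + 427.5 = 1548 kN. φR_n = 0.75 × 1548 = 1161.0 kN.
Governing: min(604.2, 1336.5, 1161.0) = 604.2 kN → bolt shear.

604.2 kN (bolt shear governs)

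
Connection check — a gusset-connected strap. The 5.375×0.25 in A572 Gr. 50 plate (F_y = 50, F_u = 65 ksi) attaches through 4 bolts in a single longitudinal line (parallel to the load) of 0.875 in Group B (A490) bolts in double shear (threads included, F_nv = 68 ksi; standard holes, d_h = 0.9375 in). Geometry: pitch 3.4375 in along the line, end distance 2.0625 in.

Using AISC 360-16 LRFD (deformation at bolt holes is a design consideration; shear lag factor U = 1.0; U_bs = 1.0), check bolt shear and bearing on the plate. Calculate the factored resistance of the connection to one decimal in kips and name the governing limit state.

100.1 kips (bearing governs)

Bolt shear: A_b = π(0.875)²/4 = 0.60132 in². φR_n = 0.75 × 68 × 0.60132 × 4 × 2 = 245.3 kips.
Bearing (0.25 in plate, F_u = 65 ksi): end bolts L_c = 2.0625 − 0.9375/2 = 1.59375, R_n = min(1.2×1.59375×0.25×65, 2.4×0.875×0.25×65) = 31.078 kips/bolt; interior L_c = 3.4375 − 0.9375 = 2.5, R_n = 34.125 kips/bolt. φR_n = 0.75 × (1×31.078 + 3×34.125) = 100.1 kips.
Governing: min(245.3, 100.1) = 100.1 kips → bearing.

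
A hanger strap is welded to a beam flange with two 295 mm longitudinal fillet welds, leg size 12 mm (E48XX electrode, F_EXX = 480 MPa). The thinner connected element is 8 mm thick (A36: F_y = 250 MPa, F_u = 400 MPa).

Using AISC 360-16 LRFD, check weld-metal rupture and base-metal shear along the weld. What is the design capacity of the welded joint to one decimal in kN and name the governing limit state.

Weld metal: throat = 0.707×12 = 8.484 mm, L = 2×295 = 590 mm. φR_n = 0.75 × 0.6 × 480 × 8.484 × 590 = 1081.2 kN.
Base metal shear (8 mm plate): yield φR_n = 1.0×0.6×250×8×590 = 708.0 kN; rupture φR_n = 0.75×0.6×400×8×590 = 849.6 kN; take 708.0 kN (yield).
Governing: min(1081.2, 708.0) = 708.0 kN → base-metal shear.

708.0 kN (base-metal shear governs)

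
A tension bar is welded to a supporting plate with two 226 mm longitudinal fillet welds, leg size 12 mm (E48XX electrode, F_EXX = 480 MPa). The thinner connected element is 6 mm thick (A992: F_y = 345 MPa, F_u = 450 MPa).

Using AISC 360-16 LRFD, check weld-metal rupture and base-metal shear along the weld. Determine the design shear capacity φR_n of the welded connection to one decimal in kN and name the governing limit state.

Weld metal: throat = 0.707×12 = 8.484 mm, L = 2×226 = 452 mm. φR_n = 0.75 × 0.6 × 480 × 8.484 × 452 = 828.3 kN.
Base metal shear (6 mm plate): yield φR_n = 1.0×0.6×345×6×452 = 561.4 kN; rupture φR_n = 0.75×0.6×450×6×452 = 549.2 kN; take 549.2 kN (rupture).
Governing: min(828.3, 549.2) = 549.2 kN → base-metal shear.

549.2 kN (base-metal shear governs)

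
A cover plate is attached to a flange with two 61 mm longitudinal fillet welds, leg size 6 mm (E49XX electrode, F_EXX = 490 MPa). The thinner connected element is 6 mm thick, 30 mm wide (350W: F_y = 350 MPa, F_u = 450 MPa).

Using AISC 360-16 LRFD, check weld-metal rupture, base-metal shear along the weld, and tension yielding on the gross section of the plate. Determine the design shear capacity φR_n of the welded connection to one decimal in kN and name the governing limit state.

56.7 kN (gross-section yield governs)

Weld metal: throat = 0.707×6 = 4.242 mm, L = 2×61 = 122 mm. φR_n = 0.75 × 0.6 × 490 × 4.242 × 122 = 114.1 kN.
Base metal shear (6 mm plate): yield φR_n = 1.0×0.6×350×6×122 = 153.7 kN; rupture φR_n = 0.75×0.6×450×6×122 = 148.2 kN; take 148.2 kN (rupture).
Tension yield (gross): A_g = 30×6 = 180 mm². φR_n = 0.90 × 350 × 180 = 56.7 kN.
Governing: min(114.1, 148.2, 56.7) = 56.7 kN → gross-section yield.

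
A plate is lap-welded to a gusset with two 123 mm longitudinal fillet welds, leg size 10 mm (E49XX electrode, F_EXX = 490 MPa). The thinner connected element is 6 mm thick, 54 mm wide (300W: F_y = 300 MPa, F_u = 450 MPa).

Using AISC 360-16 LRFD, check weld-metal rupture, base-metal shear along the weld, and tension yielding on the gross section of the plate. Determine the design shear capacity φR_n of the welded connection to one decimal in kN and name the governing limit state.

Weld metal: throat = 0.707×10 = 7.07 mm, L = 2×123 = 246 mm. φR_n = 0.75 × 0.6 × 490 × 7.07 × 246 = 383.5 kN.
Base metal shear (6 mm plate): yield φR_n = 1.0×0.6×300×6×246 = 265.7 kN; rupture φR_n = 0.75×0.6×450×6×246 = 298.9 kN; take 265.7 kN (yield).
Tension yield (gross): A_g = 54×6 = 324 mm². φR_n = 0.90 × 300 × 324 = 87.5 kN.
Governing: min(383.5, 265.7, 87.5) = 87.5 kN → gross-section yield.

87.5 kN (gross-section yield governs)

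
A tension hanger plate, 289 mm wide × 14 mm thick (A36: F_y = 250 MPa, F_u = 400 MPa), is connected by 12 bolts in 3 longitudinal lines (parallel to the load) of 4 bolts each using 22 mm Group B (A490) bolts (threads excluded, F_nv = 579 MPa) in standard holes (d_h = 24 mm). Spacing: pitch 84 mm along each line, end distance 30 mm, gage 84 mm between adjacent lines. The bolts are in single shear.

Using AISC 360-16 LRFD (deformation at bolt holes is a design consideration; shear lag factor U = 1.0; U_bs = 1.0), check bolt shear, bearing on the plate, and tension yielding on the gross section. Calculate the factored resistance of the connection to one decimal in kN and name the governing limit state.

Bolt shear: A_b = π(22)²/4 = 380.13 mm². φR_n = 0.75 × 579 × 380.13 × 12 × 1 = 1980.9 kN.
Bearing (14 mm plate, F_u = 400 MPa): end bolts L_c = 30 − 24/2 = 18, R_n = min(1.2×18×14×400, 2.4×22×14×400) = 120.96 kN/bolt; interior L_c = 84 − 24 = 60, R_n = 295.68 kN/bolt. φR_n = 0.75 × (3×120.96 + 9×295.68) = 2268.0 kN.
Tension yield (gross): A_g = 289×14 = 4046 mm². φR_n = 0.90 × 250 × 4046 = 910.4 kN.
Governing: min(1980.9, 2268.0, 910.4) = 910.4 kN → gross-section yield.

910.4 kN (gross-section yield governs)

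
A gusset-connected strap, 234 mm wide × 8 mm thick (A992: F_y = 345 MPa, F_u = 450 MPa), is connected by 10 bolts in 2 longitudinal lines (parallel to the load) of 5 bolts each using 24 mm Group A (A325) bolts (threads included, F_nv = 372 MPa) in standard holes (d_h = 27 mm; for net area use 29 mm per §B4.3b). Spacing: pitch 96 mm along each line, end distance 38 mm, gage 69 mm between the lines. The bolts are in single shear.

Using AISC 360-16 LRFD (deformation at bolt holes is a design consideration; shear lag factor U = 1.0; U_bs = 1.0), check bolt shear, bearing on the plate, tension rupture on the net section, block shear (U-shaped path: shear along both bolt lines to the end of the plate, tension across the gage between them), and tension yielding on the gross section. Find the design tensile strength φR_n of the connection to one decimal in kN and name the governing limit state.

Bolt shear: A_b = π(24)²/4 = 452.39 mm². φR_n = 0.75 × 372 × 452.39 × 10 × 1 = 1262.2 kN.
Bearing (8 mm plate, F_u = 450 MPa): end bolts L_c = 38 − 27/2 = 24.5, R_n = min(1.2×24.5×8×450, 2.4×24×8×450) = 105.84 kN/bolt; interior L_c = 96 − 27 = 69, R_n = 207.36 kN/bolt. φR_n = 0.75 × (2×105.84 + 8×207.36) = 1402.9 kN.
Tension rupture (net): A_n = (234 − 2×29)×8 = 1408 mm² (U = 1.0, A_e = A_n). φR_n = 0.75 × 450 × 1408 = 475.2 kN.
Block shear: shear path 2×[38+4×96] = 2×422 mm, A_gv = 6752, A_nv = 2×(422 − 4.5×29)×8 = 4664 mm²; tension across gage: (69 − 1×29)×8 = 320 mm². R_n = min(0.6×450×4664, 0.6×345×6752) + 1.0×450×320 = min(1259.3, 1397.7) + 144 = 1403.3 kN. φR_n = 0.75 × 1403.3 = 1052.5 kN.
Tension yield (gross): A_g = 234×8 = 1872 mm². φR_n = 0.90 × 345 × 1872 = 581.3 kN.
Governing: min(1262.2, 1402.9, 475.2, 1052.5, 581.3) = 475.2 kN → net-section rupture.

475.2 kN (net-section rupture governs)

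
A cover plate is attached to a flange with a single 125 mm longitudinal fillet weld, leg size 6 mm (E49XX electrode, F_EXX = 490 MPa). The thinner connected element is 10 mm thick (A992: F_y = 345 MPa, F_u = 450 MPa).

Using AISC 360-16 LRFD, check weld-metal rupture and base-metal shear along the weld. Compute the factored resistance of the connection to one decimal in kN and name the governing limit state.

Weld metal: throat = 0.707×6 = 4.242 mm, L = 125 mm. φR_n = 0.75 × 0.6 × 490 × 4.242 × 125 = 116.9 kN.
Base metal shear (10 mm plate): yield φR_n = 1.0×0.6×345×10×125 = 258.8 kN; rupture φR_n = 0.75×0.6×450×10×125 = 253.1 kN; take 253.1 kN (rupture).
Governing: min(116.9, 253.1) = 116.9 kN → weld metal.

116.9 kN (weld metal governs)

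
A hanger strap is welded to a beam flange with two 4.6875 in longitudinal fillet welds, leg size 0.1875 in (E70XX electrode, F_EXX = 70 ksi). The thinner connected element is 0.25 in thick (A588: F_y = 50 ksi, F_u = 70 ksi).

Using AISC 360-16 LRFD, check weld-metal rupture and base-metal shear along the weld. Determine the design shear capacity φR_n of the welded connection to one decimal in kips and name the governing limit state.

39.1 kips (weld metal governs)

Weld metal: throat = 0.707×0.1875 = 0.13256 in, L = 2×4.6875 = 9.375 in. φR_n = 0.75 × 0.6 × 70 × 0.13256 × 9.375 = 39.1 kips.
Base metal shear (0.25 in plate): yield φR_n = 1.0×0.6×50×0.25×9.375 = 70.3 kips; rupture φR_n = 0.75×0.6×70×0.25×9.375 = 73.8 kips; take 70.3 kips (yield).
Governing: min(39.1, 70.3) = 39.1 kips → weld metal.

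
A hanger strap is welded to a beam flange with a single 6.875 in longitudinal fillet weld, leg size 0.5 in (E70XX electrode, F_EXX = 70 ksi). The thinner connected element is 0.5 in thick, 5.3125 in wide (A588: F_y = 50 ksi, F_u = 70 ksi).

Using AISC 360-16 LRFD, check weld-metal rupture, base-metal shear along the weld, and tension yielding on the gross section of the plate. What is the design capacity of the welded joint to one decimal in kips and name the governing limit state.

76.6 kips (weld metal governs)

Weld metal: throat = 0.707×0.5 = 0.3535 in, L = 6.875 in. φR_n = 0.75 × 0.6 × 70 × 0.3535 × 6.875 = 76.6 kips.
Base metal shear (0.5 in plate): yield φR_n = 1.0×0.6×50×0.5×6.875 = 103.1 kips; rupture φR_n = 0.75×0.6×70×0.5×6.875 = 108.3 kips; take 103.1 kips (yield).
Tension yield (gross): A_g = 5.3125×0.5 = 2.6563 in². φR_n = 0.90 × 50 × 2.6563 = 119.5 kips.
Governing: min(76.6, 103.1, 119.5) = 76.6 kips → weld metal.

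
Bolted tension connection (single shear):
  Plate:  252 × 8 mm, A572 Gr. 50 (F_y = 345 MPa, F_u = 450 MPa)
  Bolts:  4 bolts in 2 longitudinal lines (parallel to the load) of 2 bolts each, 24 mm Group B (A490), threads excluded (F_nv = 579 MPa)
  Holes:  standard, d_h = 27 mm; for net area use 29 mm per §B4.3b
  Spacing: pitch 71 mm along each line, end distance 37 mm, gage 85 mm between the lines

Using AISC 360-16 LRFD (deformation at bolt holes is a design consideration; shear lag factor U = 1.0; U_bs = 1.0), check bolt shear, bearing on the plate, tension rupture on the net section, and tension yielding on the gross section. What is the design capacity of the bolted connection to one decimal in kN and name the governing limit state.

437.4 kN (bearing governs)

Bolt shear: A_b = π(24)²/4 = 452.39 mm². φR_n = 0.75 × 579 × 452.39 × 4 × 1 = 785.8 kN.
Bearing (8 mm plate, F_u = 450 MPa): end bolts L_c = 37 − 27/2 = 23.5, R_n = min(1.2×23.5×8×450, 2.4×24×8×450) = 101.52 kN/bolt; interior L_c = 71 − 27 = 44, R_n = 190.08 kN/bolt. φR_n = 0.75 × (2×101.52 + 2×190.08) = 437.4 kN.
Tension rupture (net): A_n = (252 − 2×29)×8 = 1552 mm² (U = 1.0, A_e = A_n). φR_n = 0.75 × 450 × 1552 = 523.8 kN.
Tension yield (gross): A_g = 252×8 = 2016 mm². φR_n = 0.90 × 345 × 2016 = 626.0 kN.
Governing: min(785.8, 437.4, 523.8, 626.0) = 437.4 kN → bearing.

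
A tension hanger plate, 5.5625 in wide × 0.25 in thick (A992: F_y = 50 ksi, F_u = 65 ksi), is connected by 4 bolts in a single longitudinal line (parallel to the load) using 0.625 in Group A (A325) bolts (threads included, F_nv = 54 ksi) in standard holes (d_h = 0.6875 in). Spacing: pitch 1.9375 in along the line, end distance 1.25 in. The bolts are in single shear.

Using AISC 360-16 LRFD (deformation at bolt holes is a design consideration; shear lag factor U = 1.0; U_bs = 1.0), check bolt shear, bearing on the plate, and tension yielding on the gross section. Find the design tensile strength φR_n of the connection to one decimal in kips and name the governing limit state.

49.7 kips (bolt shear governs)

Bolt shear: A_b = π(0.625)²/4 = 0.3068 in². φR_n = 0.75 × 54 × 0.3068 × 4 × 1 = 49.7 kips.
Bearing (0.25 in plate, F_u = 65 ksi): end bolts L_c = 1.25 − 0.6875/2 = 0.90625, R_n = min(1.2×0.90625×0.25×65, 2.4×0.625×0.25×65) = 17.672 kips/bolt; interior L_c = 1.9375 − 0.6875 = 1.25, R_n = 24.375 kips/bolt. φR_n = 0.75 × (1×17.672 + 3×24.375) = 68.1 kips.
Tension yield (gross): A_g = 5.5625×0.25 = 1.3906 in². φR_n = 0.90 × 50 × 1.3906 = 62.6 kips.
Governing: min(49.7, 68.1, 62.6) = 49.7 kips → bolt shear.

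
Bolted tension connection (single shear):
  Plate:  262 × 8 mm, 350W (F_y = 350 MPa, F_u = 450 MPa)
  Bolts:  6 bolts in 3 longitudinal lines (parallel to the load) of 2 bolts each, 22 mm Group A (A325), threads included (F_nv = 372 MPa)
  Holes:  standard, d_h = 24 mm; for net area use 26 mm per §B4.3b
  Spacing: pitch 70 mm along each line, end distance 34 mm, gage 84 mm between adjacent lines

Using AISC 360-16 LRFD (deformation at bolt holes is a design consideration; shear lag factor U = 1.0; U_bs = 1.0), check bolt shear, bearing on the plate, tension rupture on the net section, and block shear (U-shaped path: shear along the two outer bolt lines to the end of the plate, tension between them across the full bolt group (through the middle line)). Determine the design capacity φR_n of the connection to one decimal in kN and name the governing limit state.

Bolt shear: A_b = π(22)²/4 = 380.13 mm². φR_n = 0.75 × 372 × 380.13 × 6 × 1 = 636.3 kN.
Bearing (8 mm plate, F_u = 450 MPa): end bolts L_c = 34 − 24/2 = 22, R_n = min(1.2×22×8×450, 2.4×22×8×450) = 95.04 kN/bolt; interior L_c = 70 − 24 = 46, R_n = 190.08 kN/bolt. φR_n = 0.75 × (3×95.04 + 3×190.08) = 641.5 kN.
Tension rupture (net): A_n = (262 − 3×26)×8 = 1472 mm² (U = 1.0, A_e = A_n). φR_n = 0.75 × 450 × 1472 = 496.8 kN.
Block shear: shear path 2×[34+1×70] = 2×104 mm, A_gv = 1664, A_nv = 2×(104 − 1.5×26)×8 = 1040 mm²; tension across gage: (168 − 2×26)×8 = 928 mm². R_n = min(0.6×450×1040, 0.6×350×1664) + 1.0×450×928 = min(280.8, 349.44) + 417.6 = 698.4 kN. φR_n = 0.75 × 698.4 = 523.8 kN.
Governing: min(636.3, 641.5, 496.8, 523.8) = 496.8 kN → net-section rupture.

496.8 kN (net-section rupture governs)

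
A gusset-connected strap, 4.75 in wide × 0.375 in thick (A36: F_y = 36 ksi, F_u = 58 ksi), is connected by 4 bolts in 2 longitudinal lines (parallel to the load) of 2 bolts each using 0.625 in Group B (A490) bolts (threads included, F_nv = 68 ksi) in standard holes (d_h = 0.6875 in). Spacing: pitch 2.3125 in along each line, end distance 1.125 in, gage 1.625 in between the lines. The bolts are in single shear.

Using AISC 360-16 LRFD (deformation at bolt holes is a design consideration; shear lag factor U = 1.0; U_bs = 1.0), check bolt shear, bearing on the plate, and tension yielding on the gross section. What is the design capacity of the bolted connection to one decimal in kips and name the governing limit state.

Bolt shear: A_b = π(0.625)²/4 = 0.3068 in². φR_n = 0.75 × 68 × 0.3068 × 4 × 1 = 62.6 kips.
Bearing (0.375 in plate, F_u = 58 ksi): end bolts L_c = 1.125 − 0.6875/2 = 0.78125, R_n = min(1.2×0.78125×0.375×58, 2.4×0.625×0.375×58) = 20.391 kips/bolt; interior L_c = 2.3125 − 0.6875 = 1.625, R_n = 32.625 kips/bolt. φR_n = 0.75 × (2×20.391 + 2×32.625) = 79.5 kips.
Tension yield (gross): A_g = 4.75×0.375 = 1.7813 in². φR_n = 0.90 × 36 × 1.7813 = 57.7 kips.
Governing: min(62.6, 79.5, 57.7) = 57.7 kips → gross-section yield.

57.7 kips (gross-section yield governs)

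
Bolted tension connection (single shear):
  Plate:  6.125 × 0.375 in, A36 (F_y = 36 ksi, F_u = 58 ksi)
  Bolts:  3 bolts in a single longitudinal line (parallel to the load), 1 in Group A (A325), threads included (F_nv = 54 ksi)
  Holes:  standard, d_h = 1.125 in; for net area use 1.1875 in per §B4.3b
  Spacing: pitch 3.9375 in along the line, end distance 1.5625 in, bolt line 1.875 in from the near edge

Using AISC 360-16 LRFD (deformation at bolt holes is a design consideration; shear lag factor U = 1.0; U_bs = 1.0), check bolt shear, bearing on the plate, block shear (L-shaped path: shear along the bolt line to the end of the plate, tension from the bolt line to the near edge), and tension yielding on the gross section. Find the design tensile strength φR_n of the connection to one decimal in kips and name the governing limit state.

74.4 kips (gross-section yield governs)

Bolt shear: A_b = π(1)²/4 = 0.7854 in². φR_n = 0.75 × 54 × 0.7854 × 3 × 1 = 95.4 kips.
Bearing (0.375 in plate, F_u = 58 ksi): end bolts L_c = 1.5625 − 1.125/2 = 1, R_n = min(1.2×1×0.375×58, 2.4×1×0.375×58) = 26.1 kips/bolt; interior L_c = 3.9375 − 1.125 = 2.8125, R_n = 52.2 kips/bolt. φR_n = 0.75 × (1×26.1 + 2×52.2) = 97.9 kips.
Block shear: shear path 1×[1.5625+2×3.9375] = 1×9.4375 in, A_gv = 3.5391, A_nv = 1×(9.4375 − 2.5×1.1875)×0.375 = 2.4258 in²; tension to near edge: (1.875 − 0.5×1.1875)×0.375 = 0.48047 in². R_n = min(0.6×58×2.4258, 0.6×36×3.5391) + 1.0×58×0.48047 = min(84.418, 76.445) + 27.867 = 104.31 kips. φR_n = 0.75 × 104.31 = 78.2 kips.
Tension yield (gross): A_g = 6.125×0.375 = 2.2969 in². φR_n = 0.90 × 36 × 2.2969 = 74.4 kips.
Governing: min(95.4, 97.9, 78.2, 74.4) = 74.4 kips → gross-section yield.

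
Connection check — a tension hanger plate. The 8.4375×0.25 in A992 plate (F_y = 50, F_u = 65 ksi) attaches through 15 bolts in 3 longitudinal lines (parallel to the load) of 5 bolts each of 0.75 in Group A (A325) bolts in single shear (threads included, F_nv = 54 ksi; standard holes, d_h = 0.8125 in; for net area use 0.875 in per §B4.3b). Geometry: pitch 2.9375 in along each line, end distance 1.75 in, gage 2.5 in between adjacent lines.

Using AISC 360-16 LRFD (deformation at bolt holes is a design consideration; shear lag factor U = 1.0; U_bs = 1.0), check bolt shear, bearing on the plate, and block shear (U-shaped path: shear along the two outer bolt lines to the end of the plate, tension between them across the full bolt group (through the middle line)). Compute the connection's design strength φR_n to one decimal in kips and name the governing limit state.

Bolt shear: A_b = π(0.75)²/4 = 0.44179 in². φR_n = 0.75 × 54 × 0.44179 × 15 × 1 = 268.4 kips.
Bearing (0.25 in plate, F_u = 65 ksi): end bolts L_c = 1.75 − 0.8125/2 = 1.34375, R_n = min(1.2×1.34375×0.25×65, 2.4×0.75×0.25×65) = 26.203 kips/bolt; interior L_c = 2.9375 − 0.8125 = 2.125, R_n = 29.25 kips/bolt. φR_n = 0.75 × (3×26.203 + 12×29.25) = 322.2 kips.
Block shear: shear path 2×[1.75+4×2.9375] = 2×13.5 in, A_gv = 6.75, A_nv = 2×(13.5 − 4.5×0.875)×0.25 = 4.7813 in²; tension across gage: (5 − 2×0.875)×0.25 = 0.8125 in². R_n = min(0.6×65×4.7813, 0.6×50×6.75) + 1.0×65×0.8125 = min(186.47, 202.5) + 52.813 = 239.28 kips. φR_n = 0.75 × 239.28 = 179.5 kips.
Governing: min(268.4, 322.2, 179.5) = 179.5 kips → block shear.

179.5 kips (block shear governs)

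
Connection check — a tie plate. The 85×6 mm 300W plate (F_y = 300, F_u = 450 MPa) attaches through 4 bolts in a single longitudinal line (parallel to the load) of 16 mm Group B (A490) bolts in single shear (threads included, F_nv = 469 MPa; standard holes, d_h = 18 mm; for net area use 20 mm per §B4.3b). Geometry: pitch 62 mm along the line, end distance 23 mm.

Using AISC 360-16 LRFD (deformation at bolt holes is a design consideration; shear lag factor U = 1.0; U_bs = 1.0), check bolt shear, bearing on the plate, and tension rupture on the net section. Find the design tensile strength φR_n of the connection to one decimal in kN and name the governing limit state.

Bolt shear: A_b = π(16)²/4 = 201.06 mm². φR_n = 0.75 × 469 × 201.06 × 4 × 1 = 282.9 kN.
Bearing (6 mm plate, F_u = 450 MPa): end bolts L_c = 23 − 18/2 = 14, R_n = min(1.2×14×6×450, 2.4×16×6×450) = 45.36 kN/bolt; interior L_c = 62 − 18 = 44, R_n = 103.68 kN/bolt. φR_n = 0.75 × (1×45.36 + 3×103.68) = 267.3 kN.
Tension rupture (net): A_n = (85 − 1×20)×6 = 390 mm² (U = 1.0, A_e = A_n). φR_n = 0.75 × 450 × 390 = 131.6 kN.
Governing: min(282.9, 267.3, 131.6) = 131.6 kN → net-section rupture.

131.6 kN (net-section rupture governs)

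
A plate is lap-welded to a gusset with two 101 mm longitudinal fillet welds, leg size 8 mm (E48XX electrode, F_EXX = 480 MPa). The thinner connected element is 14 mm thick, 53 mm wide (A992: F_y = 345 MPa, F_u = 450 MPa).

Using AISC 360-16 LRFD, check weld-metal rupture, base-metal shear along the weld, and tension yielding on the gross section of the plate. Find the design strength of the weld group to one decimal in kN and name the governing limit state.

Weld metal: throat = 0.707×8 = 5.656 mm, L = 2×101 = 202 mm. φR_n = 0.75 × 0.6 × 480 × 5.656 × 202 = 246.8 kN.
Base metal shear (14 mm plate): yield φR_n = 1.0×0.6×345×14×202 = 585.4 kN; rupture φR_n = 0.75×0.6×450×14×202 = 572.7 kN; take 572.7 kN (rupture).
Tension yield (gross): A_g = 53×14 = 742 mm². φR_n = 0.90 × 345 × 742 = 230.4 kN.
Governing: min(246.8, 572.7, 230.4) = 230.4 kN → gross-section yield.

230.4 kN (gross-section yield governs)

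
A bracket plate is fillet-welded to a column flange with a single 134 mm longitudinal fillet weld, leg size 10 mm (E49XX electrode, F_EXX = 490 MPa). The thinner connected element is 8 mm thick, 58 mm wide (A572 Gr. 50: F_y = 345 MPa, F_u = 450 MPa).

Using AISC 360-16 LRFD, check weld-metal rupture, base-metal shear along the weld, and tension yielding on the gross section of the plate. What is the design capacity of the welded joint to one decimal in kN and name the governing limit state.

Weld metal: throat = 0.707×10 = 7.07 mm, L = 134 mm. φR_n = 0.75 × 0.6 × 490 × 7.07 × 134 = 208.9 kN.
Base metal shear (8 mm plate): yield φR_n = 1.0×0.6×345×8×134 = 221.9 kN; rupture φR_n = 0.75×0.6×450×8×134 = 217.1 kN; take 217.1 kN (rupture).
Tension yield (gross): A_g = 58×8 = 464 mm². φR_n = 0.90 × 345 × 464 = 144.1 kN.
Governing: min(208.9, 217.1, 144.1) = 144.1 kN → gross-section yield.

144.1 kN (gross-section yield governs)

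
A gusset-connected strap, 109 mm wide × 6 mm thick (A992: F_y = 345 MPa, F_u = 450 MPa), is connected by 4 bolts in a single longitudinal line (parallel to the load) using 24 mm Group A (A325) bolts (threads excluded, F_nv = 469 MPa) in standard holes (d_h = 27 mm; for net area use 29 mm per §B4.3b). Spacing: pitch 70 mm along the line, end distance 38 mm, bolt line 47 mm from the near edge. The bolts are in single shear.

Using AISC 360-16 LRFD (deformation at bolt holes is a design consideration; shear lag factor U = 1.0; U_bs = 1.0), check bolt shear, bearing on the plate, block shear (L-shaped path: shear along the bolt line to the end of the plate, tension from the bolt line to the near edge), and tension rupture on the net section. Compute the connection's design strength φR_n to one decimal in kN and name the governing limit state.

Bolt shear: A_b = π(24)²/4 = 452.39 mm². φR_n = 0.75 × 469 × 452.39 × 4 × 1 = 636.5 kN.
Bearing (6 mm plate, F_u = 450 MPa): end bolts L_c = 38 − 27/2 = 24.5, R_n = min(1.2×24.5×6×450, 2.4×24×6×450) = 79.38 kN/bolt; interior L_c = 70 − 27 = 43, R_n = 139.32 kN/bolt. φR_n = 0.75 × (1×79.38 + 3×139.32) = 373.0 kN.
Block shear: shear path 1×[38+3×70] = 1×248 mm, A_gv = 1488, A_nv = 1×(248 − 3.5×29)×6 = 879 mm²; tension to near edge: (47 − 0.5×29)×6 = 195 mm². R_n = min(0.6×450×879, 0.6×345×1488) + 1.0×450×195 = min(237.33, 308.02) + 87.75 = 325.08 kN. φR_n = 0.75 × 325.08 = 243.8 kN.
Tension rupture (net): A_n = (109 − 1×29)×6 = 480 mm² (U = 1.0, A_e = A_n). φR_n = 0.75 × 450 × 480 = 162.0 kN.
Governing: min(636.5, 373.0, 243.8, 162.0) = 162.0 kN → net-section rupture.

162.0 kN (net-section rupture governs)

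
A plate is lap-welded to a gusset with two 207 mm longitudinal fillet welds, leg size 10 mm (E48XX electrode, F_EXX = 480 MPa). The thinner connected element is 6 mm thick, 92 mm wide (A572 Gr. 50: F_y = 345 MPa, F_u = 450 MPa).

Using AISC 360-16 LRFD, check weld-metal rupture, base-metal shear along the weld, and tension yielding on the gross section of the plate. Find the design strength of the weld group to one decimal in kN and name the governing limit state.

Weld metal: throat = 0.707×10 = 7.07 mm, L = 2×207 = 414 mm. φR_n = 0.75 × 0.6 × 480 × 7.07 × 414 = 632.2 kN.
Base metal shear (6 mm plate): yield φR_n = 1.0×0.6×345×6×414 = 514.2 kN; rupture φR_n = 0.75×0.6×450×6×414 = 503.0 kN; take 503.0 kN (rupture).
Tension yield (gross): A_g = 92×6 = 552 mm². φR_n = 0.90 × 345 × 552 = 171.4 kN.
Governing: min(632.2, 503.0, 171.4) = 171.4 kN → gross-section yield.

171.4 kN (gross-section yield governs)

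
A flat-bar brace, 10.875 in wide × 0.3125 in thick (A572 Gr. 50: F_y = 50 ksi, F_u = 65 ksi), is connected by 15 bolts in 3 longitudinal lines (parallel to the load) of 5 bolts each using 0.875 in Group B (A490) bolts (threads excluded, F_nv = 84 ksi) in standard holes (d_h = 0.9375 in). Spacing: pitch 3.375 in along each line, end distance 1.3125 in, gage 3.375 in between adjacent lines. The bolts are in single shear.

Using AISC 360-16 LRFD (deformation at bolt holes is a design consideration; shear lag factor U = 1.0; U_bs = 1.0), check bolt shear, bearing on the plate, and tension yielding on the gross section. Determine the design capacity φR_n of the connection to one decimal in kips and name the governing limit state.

152.9 kips (gross-section yield governs)

Bolt shear: A_b = π(0.875)²/4 = 0.60132 in². φR_n = 0.75 × 84 × 0.60132 × 15 × 1 = 568.2 kips.
Bearing (0.3125 in plate, F_u = 65 ksi): end bolts L_c = 1.3125 − 0.9375/2 = 0.84375, R_n = min(1.2×0.84375×0.3125×65, 2.4×0.875×0.3125×65) = 20.566 kips/bolt; interior L_c = 3.375 − 0.9375 = 2.4375, R_n = 42.656 kips/bolt. φR_n = 0.75 × (3×20.566 + 12×42.656) = 430.2 kips.
Tension yield (gross): A_g = 10.875×0.3125 = 3.3984 in². φR_n = 0.90 × 50 × 3.3984 = 152.9 kips.
Governing: min(568.2, 430.2, 152.9) = 152.9 kips → gross-section yield.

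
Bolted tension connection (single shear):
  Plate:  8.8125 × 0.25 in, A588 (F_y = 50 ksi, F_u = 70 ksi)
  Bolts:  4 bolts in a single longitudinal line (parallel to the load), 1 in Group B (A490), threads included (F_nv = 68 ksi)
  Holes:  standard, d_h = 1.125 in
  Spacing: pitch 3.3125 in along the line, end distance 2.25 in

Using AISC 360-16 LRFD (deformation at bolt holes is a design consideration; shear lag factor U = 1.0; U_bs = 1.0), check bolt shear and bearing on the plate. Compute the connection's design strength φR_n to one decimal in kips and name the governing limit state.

121.1 kips (bearing governs)

Bolt shear: A_b = π(1)²/4 = 0.7854 in². φR_n = 0.75 × 68 × 0.7854 × 4 × 1 = 160.2 kips.
Bearing (0.25 in plate, F_u = 70 ksi): end bolts L_c = 2.25 − 1.125/2 = 1.6875, R_n = min(1.2×1.6875×0.25×70, 2.4×1×0.25×70) = 35.438 kips/bolt; interior L_c = 3.3125 − 1.125 = 2.1875, R_n = 42 kips/bolt. φR_n = 0.75 × (1×35.438 + 3×42) = 121.1 kips.
Governing: min(160.2, 121.1) = 121.1 kips → bearing.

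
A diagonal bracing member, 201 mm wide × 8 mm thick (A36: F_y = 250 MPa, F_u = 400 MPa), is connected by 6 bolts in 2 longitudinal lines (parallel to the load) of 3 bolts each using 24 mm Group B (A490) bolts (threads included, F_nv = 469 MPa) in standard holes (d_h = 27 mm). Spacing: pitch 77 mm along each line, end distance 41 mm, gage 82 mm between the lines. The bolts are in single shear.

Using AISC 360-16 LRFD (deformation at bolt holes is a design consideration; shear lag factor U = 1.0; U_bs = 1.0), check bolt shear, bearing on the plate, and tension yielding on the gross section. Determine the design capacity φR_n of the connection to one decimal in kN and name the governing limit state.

361.8 kN (gross-section yield governs)

Bolt shear: A_b = π(24)²/4 = 452.39 mm². φR_n = 0.75 × 469 × 452.39 × 6 × 1 = 954.8 kN.
Bearing (8 mm plate, F_u = 400 MPa): end bolts L_c = 41 − 27/2 = 27.5, R_n = min(1.2×27.5×8×400, 2.4×24×8×400) = 105.6 kN/bolt; interior L_c = 77 − 27 = 50, R_n = 184.32 kN/bolt. φR_n = 0.75 × (2×105.6 + 4×184.32) = 711.4 kN.
Tension yield (gross): A_g = 201×8 = 1608 mm². φR_n = 0.90 × 250 × 1608 = 361.8 kN.
Governing: min(954.8, 711.4, 361.8) = 361.8 kN → gross-section yield.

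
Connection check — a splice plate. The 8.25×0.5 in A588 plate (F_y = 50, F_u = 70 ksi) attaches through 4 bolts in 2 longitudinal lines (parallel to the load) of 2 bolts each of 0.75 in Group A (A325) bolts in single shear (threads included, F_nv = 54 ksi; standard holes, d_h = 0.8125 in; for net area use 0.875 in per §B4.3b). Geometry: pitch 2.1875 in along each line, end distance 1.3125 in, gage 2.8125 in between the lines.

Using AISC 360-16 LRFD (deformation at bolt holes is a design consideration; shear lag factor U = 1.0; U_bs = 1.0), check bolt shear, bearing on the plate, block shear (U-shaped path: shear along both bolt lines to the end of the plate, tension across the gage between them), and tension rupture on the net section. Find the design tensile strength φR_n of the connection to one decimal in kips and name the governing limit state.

Bolt shear: A_b = π(0.75)²/4 = 0.44179 in². φR_n = 0.75 × 54 × 0.44179 × 4 × 1 = 71.6 kips.
Bearing (0.5 in plate, F_u = 70 ksi): end bolts L_c = 1.3125 − 0.8125/2 = 0.90625, R_n = min(1.2×0.90625×0.5×70, 2.4×0.75×0.5×70) = 38.063 kips/bolt; interior L_c = 2.1875 − 0.8125 = 1.375, R_n = 57.75 kips/bolt. φR_n = 0.75 × (2×38.063 + 2×57.75) = 143.7 kips.
Block shear: shear path 2×[1.3125+1×2.1875] = 2×3.5 in, A_gv = 3.5, A_nv = 2×(3.5 − 1.5×0.875)×0.5 = 2.1875 in²; tension across gage: (2.8125 − 1×0.875)×0.5 = 0.96875 in². R_n = min(0.6×70×2.1875, 0.6×50×3.5) + 1.0×70×0.96875 = min(91.875, 105) + 67.813 = 159.69 kips. φR_n = 0.75 × 159.69 = 119.8 kips.
Tension rupture (net): A_n = (8.25 − 2×0.875)×0.5 = 3.25 in² (U = 1.0, A_e = A_n). φR_n = 0.75 × 70 × 3.25 = 170.6 kips.
Governing: min(71.6, 143.7, 119.8, 170.6) = 71.6 kips → bolt shear.

71.6 kips (bolt shear governs)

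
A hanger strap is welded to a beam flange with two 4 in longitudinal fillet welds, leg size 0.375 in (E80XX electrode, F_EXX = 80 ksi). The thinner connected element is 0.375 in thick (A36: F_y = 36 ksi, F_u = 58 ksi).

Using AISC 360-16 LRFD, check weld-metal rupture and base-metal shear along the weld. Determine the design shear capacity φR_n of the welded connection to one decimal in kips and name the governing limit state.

64.8 kips (base-metal shear governs)

Weld metal: throat = 0.707×0.375 = 0.26513 in, L = 2×4 = 8 in. φR_n = 0.75 × 0.6 × 80 × 0.26513 × 8 = 76.4 kips.
Base metal shear (0.375 in plate): yield φR_n = 1.0×0.6×36×0.375×8 = 64.8 kips; rupture φR_n = 0.75×0.6×58×0.375×8 = 78.3 kips; take 64.8 kips (yield).
Governing: min(76.4, 64.8) = 64.8 kips → base-metal shear.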